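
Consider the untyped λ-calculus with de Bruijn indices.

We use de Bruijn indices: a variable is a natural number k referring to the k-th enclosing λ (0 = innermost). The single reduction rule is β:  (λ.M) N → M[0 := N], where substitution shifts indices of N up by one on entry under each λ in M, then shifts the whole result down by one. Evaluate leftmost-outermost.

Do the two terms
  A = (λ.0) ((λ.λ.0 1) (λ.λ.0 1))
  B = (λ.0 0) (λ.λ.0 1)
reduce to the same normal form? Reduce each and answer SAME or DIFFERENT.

Answer: SAME — A ⇓ λ.0 (λ.λ.0 1), B ⇓ λ.0 (λ.λ.0 1)

Working:
Term A:
  start: (λ.0) ((λ.λ.0 1) (λ.λ.0 1))
  →1  (λ.λ.0 1) (λ.λ.0 1)
  →2  λ.0 (λ.λ.0 1)

Term B:
  start: (λ.0 0) (λ.λ.0 1)
  →1  (λ.λ.0 1) (λ.λ.0 1)
  →2  λ.0 (λ.λ.0 1)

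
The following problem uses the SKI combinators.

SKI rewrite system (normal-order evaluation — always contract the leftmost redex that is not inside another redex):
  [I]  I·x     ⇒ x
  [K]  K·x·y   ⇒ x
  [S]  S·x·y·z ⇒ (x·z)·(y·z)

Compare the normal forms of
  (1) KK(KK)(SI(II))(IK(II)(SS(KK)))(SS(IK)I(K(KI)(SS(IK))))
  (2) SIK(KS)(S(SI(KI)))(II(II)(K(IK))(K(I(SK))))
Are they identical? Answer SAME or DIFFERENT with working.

Term A:
  start: KK(KK)(SI(II))(IK(II)(SS(KK)))(SS(IK)I(K(KI)(SS(IK))))
  step 1: K(SI(II))(IK(II)(SS(KK)))(SS(IK)I(K(KI)(SS(IK))))
  step 2: SI(II)(SS(IK)I(K(KI)(SS(IK))))
  step 3: I(SS(IK)I(K(KI)(SS(IK))))(II(SS(IK)I(K(KI)(SS(IK)))))
  step 4: SS(IK)I(K(KI)(SS(IK)))(II(SS(IK)I(K(KI)(SS(IK)))))
  step 5: SI(IKI)(K(KI)(SS(IK)))(II(SS(IK)I(K(KI)(SS(IK)))))
  step 6: I(K(KI)(SS(IK)))(IKI(K(KI)(SS(IK))))(II(SS(IK)I(K(KI)(SS(IK)))))
  step 7: K(KI)(SS(IK))(IKI(K(KI)(SS(IK))))(II(SS(IK)I(K(KI)(SS(IK)))))
  step 8: KI(IKI(K(KI)(SS(IK))))(II(SS(IK)I(K(KI)(SS(IK)))))
  step 9: I(II(SS(IK)I(K(KI)(SS(IK)))))
  step 10: II(SS(IK)I(K(KI)(SS(IK))))
  step 11: I(SS(IK)I(K(KI)(SS(IK))))
  step 12: SS(IK)I(K(KI)(SS(IK)))
  step 13: SI(IKI)(K(KI)(SS(IK)))
  step 14: I(K(KI)(SS(IK)))(IKI(K(KI)(SS(IK))))
  step 15: K(KI)(SS(IK))(IKI(K(KI)(SS(IK))))
  step 16: KI(IKI(K(KI)(SS(IK))))
  step 17: I

Term B:
  start: SIK(KS)(S(SI(KI)))(II(II)(K(IK))(K(I(SK))))
  step 1: I(KS)(K(KS))(S(SI(KI)))(II(II)(K(IK))(K(I(SK))))
  step 2: KS(K(KS))(S(SI(KI)))(II(II)(K(IK))(K(I(SK))))
  step 3: S(S(SI(KI)))(II(II)(K(IK))(K(I(SK))))
  step 4: S(S(SI(KI)))(I(II)(K(IK))(K(I(SK))))
  step 5: S(S(SI(KI)))(II(K(IK))(K(I(SK))))
  step 6: S(S(SI(KI)))(I(K(IK))(K(I(SK))))
  step 7: S(S(SI(KI)))(K(IK)(K(I(SK))))
  step 8: S(S(SI(KI)))(IK)
  step 9: S(S(SI(KI)))K

Answer: DIFFERENT — A ⇓ I, B ⇓ S(S(SI(KI)))K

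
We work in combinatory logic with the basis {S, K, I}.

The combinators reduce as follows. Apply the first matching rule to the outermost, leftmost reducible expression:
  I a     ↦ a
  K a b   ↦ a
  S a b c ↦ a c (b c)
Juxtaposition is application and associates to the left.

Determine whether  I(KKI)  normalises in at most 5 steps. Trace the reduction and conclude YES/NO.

  start: I(KKI)
  [1] KKI
  [2] K

Answer: YES — reaches normal form K in 2 ≤ 5 steps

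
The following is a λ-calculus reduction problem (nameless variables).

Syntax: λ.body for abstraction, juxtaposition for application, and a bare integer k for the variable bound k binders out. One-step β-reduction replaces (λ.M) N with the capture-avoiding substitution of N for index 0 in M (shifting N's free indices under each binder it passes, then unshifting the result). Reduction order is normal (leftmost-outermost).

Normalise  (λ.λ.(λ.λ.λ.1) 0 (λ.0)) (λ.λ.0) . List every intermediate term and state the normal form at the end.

  start: (λ.λ.(λ.λ.λ.1) 0 (λ.0)) (λ.λ.0)
  →1  λ.(λ.λ.λ.1) 0 (λ.0)
  →2  λ.(λ.λ.1) (λ.0)
  →3  λ.λ.λ.0

Answer: normal form = λ.λ.λ.0  (in 3 steps)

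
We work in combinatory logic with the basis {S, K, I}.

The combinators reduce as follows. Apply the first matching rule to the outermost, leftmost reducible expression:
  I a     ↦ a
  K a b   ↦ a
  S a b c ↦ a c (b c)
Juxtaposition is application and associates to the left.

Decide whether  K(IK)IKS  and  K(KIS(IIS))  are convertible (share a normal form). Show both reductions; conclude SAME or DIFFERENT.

Term A:
  start: K(IK)IKS
  [1] IKKS
  [2] KKS
  [3] K

Term B:
  start: K(KIS(IIS))
  [1] K(I(IIS))
  [2] K(IIS)
  [3] K(IS)
  [4] KS

Answer: DIFFERENT — A ⇓ K, B ⇓ KS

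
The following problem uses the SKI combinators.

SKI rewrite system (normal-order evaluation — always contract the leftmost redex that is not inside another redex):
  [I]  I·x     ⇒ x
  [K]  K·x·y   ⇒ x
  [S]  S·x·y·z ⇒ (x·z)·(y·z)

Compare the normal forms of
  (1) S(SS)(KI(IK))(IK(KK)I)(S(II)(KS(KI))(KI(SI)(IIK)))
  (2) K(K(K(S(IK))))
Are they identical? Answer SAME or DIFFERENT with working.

Answer: SAME — A ⇓ K(K(K(SK))), B ⇓ K(K(K(SK)))

Derivation:
Term A:
  start: S(SS)(KI(IK))(IK(KK)I)(S(II)(KS(KI))(KI(SI)(IIK)))
  →1  SS(IK(KK)I)(KI(IK)(IK(KK)I))(S(II)(KS(KI))(KI(SI)(IIK)))
  →2  S(KI(IK)(IK(KK)I))(IK(KK)I(KI(IK)(IK(KK)I)))(S(II)(KS(KI))(KI(SI)(IIK)))
  →3  KI(IK)(IK(KK)I)(S(II)(KS(KI))(KI(SI)(IIK)))(IK(KK)I(KI(IK)(IK(KK)I))(S(II)(KS(KI))(KI(SI)(IIK))))
  →4  I(IK(KK)I)(S(II)(KS(KI))(KI(SI)(IIK)))(IK(KK)I(KI(IK)(IK(KK)I))(S(II)(KS(KI))(KI(SI)(IIK))))
  →5  IK(KK)I(S(II)(KS(KI))(KI(SI)(IIK)))(IK(KK)I(KI(IK)(IK(KK)I))(S(II)(KS(KI))(KI(SI)(IIK))))
  →6  K(KK)I(S(II)(KS(KI))(KI(SI)(IIK)))(IK(KK)I(KI(IK)(IK(KK)I))(S(II)(KS(KI))(KI(SI)(IIK))))
  →7  KK(S(II)(KS(KI))(KI(SI)(IIK)))(IK(KK)I(KI(IK)(IK(KK)I))(S(II)(KS(KI))(KI(SI)(IIK))))
  →8  K(IK(KK)I(KI(IK)(IK(KK)I))(S(II)(KS(KI))(KI(SI)(IIK))))
  →9  K(K(KK)I(KI(IK)(IK(KK)I))(S(II)(KS(KI))(KI(SI)(IIK))))
  →10  K(KK(KI(IK)(IK(KK)I))(S(II)(KS(KI))(KI(SI)(IIK))))
  →11  K(K(S(II)(KS(KI))(KI(SI)(IIK))))
  →12  K(K(II(KI(SI)(IIK))(KS(KI)(KI(SI)(IIK)))))
  →13  K(K(I(KI(SI)(IIK))(KS(KI)(KI(SI)(IIK)))))
  →14  K(K(KI(SI)(IIK)(KS(KI)(KI(SI)(IIK)))))
  →15  K(K(I(IIK)(KS(KI)(KI(SI)(IIK)))))
  →16  K(K(IIK(KS(KI)(KI(SI)(IIK)))))
  →17  K(K(IK(KS(KI)(KI(SI)(IIK)))))
  →18  K(K(K(KS(KI)(KI(SI)(IIK)))))
  →19  K(K(K(S(KI(SI)(IIK)))))
  →20  K(K(K(S(I(IIK)))))
  →21  K(K(K(S(IIK))))
  →22  K(K(K(S(IK))))
  →23  K(K(K(SK)))

Term B:
  start: K(K(K(S(IK))))
  →1  K(K(K(SK)))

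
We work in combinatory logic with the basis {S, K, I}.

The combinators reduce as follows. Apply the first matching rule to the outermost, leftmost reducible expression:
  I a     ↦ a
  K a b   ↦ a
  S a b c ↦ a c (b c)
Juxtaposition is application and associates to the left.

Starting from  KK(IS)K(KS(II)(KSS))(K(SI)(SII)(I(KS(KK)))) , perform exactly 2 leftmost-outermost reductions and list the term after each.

  start: KK(IS)K(KS(II)(KSS))(K(SI)(SII)(I(KS(KK))))
  →1  KK(KS(II)(KSS))(K(SI)(SII)(I(KS(KK))))
  →2  K(K(SI)(SII)(I(KS(KK))))

Answer: after 2 steps: K(K(SI)(SII)(I(KS(KK))))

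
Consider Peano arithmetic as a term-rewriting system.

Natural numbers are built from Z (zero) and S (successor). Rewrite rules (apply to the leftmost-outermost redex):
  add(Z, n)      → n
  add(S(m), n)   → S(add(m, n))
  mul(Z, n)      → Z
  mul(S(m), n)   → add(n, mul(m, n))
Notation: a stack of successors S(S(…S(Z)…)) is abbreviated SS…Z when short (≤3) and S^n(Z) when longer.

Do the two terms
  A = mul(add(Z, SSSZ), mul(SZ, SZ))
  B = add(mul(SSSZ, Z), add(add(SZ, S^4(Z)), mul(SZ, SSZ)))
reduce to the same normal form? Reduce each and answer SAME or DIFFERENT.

Term A:
  start: mul(add(Z, SSSZ), mul(SZ, SZ))
  [1] mul(SSSZ, mul(SZ, SZ))
  [2] add(mul(SZ, SZ), mul(SSZ, mul(SZ, SZ)))
  [3] add(add(SZ, mul(Z, SZ)), mul(SSZ, mul(SZ, SZ)))
  [4] add(S(add(Z, mul(Z, SZ))), mul(SSZ, mul(SZ, SZ)))
  [5] S(add(add(Z, mul(Z, SZ)), mul(SSZ, mul(SZ, SZ))))
  [6] S(add(mul(Z, SZ), mul(SSZ, mul(SZ, SZ))))
  [7] S(add(Z, mul(SSZ, mul(SZ, SZ))))
  [8] S(mul(SSZ, mul(SZ, SZ)))
  [9] S(add(mul(SZ, SZ), mul(SZ, mul(SZ, SZ))))
  [10] S(add(add(SZ, mul(Z, SZ)), mul(SZ, mul(SZ, SZ))))
  [11] S(add(S(add(Z, mul(Z, SZ))), mul(SZ, mul(SZ, SZ))))
  [12] S(S(add(add(Z, mul(Z, SZ)), mul(SZ, mul(SZ, SZ)))))
  [13] S(S(add(mul(Z, SZ), mul(SZ, mul(SZ, SZ)))))
  [14] S(S(add(Z, mul(SZ, mul(SZ, SZ)))))
  [15] S(S(mul(SZ, mul(SZ, SZ))))
  [16] S(S(add(mul(SZ, SZ), mul(Z, mul(SZ, SZ)))))
  [17] S(S(add(add(SZ, mul(Z, SZ)), mul(Z, mul(SZ, SZ)))))
  [18] S(S(add(S(add(Z, mul(Z, SZ))), mul(Z, mul(SZ, SZ)))))
  [19] S(S(S(add(add(Z, mul(Z, SZ)), mul(Z, mul(SZ, SZ))))))
  [20] S(S(S(add(mul(Z, SZ), mul(Z, mul(SZ, SZ))))))
  [21] S(S(S(add(Z, mul(Z, mul(SZ, SZ))))))
  [22] S(S(S(mul(Z, mul(SZ, SZ)))))
  [23] SSSZ

Term B:
  start: add(mul(SSSZ, Z), add(add(SZ, S^4(Z)), mul(SZ, SSZ)))
  [1] add(add(Z, mul(SSZ, Z)), add(add(SZ, S^4(Z)), mul(SZ, SSZ)))
  [2] add(mul(SSZ, Z), add(add(SZ, S^4(Z)), mul(SZ, SSZ)))
  [3] add(add(Z, mul(SZ, Z)), add(add(SZ, S^4(Z)), mul(SZ, SSZ)))
  [4] add(mul(SZ, Z), add(add(SZ, S^4(Z)), mul(SZ, SSZ)))
  [5] add(add(Z, mul(Z, Z)), add(add(SZ, S^4(Z)), mul(SZ, SSZ)))
  [6] add(mul(Z, Z), add(add(SZ, S^4(Z)), mul(SZ, SSZ)))
  [7] add(Z, add(add(SZ, S^4(Z)), mul(SZ, SSZ)))
  [8] add(add(SZ, S^4(Z)), mul(SZ, SSZ))
  [9] add(S(add(Z, S^4(Z))), mul(SZ, SSZ))
  [10] S(add(add(Z, S^4(Z)), mul(SZ, SSZ)))
  [11] S(add(S^4(Z), mul(SZ, SSZ)))
  [12] S(S(add(SSSZ, mul(SZ, SSZ))))
  [13] S(S(S(add(SSZ, mul(SZ, SSZ)))))
  [14] S(S(S(S(add(SZ, mul(SZ, SSZ))))))
  [15] S(S(S(S(S(add(Z, mul(SZ, SSZ)))))))
  [16] S(S(S(S(S(mul(SZ, SSZ))))))
  [17] S(S(S(S(S(add(SSZ, mul(Z, SSZ)))))))
  [18] S(S(S(S(S(S(add(SZ, mul(Z, SSZ))))))))
  [19] S(S(S(S(S(S(S(add(Z, mul(Z, SSZ)))))))))
  [20] S(S(S(S(S(S(S(mul(Z, SSZ))))))))
  [21] S^7(Z)

Answer: DIFFERENT — A ⇓ SSSZ, B ⇓ S^7(Z)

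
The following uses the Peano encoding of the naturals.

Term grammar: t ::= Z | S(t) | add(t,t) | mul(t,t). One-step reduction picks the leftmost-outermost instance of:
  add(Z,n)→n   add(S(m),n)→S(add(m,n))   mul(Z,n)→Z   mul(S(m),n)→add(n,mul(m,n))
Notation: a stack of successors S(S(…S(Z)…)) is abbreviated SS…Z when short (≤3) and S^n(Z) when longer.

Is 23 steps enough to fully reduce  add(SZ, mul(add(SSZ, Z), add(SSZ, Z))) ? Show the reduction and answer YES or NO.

Answer: YES — reaches normal form S^5(Z) in 20 ≤ 23 steps

Derivation:
  start: add(SZ, mul(add(SSZ, Z), add(SSZ, Z)))
  →1  S(add(Z, mul(add(SSZ, Z), add(SSZ, Z))))
  →2  S(mul(add(SSZ, Z), add(SSZ, Z)))
  →3  S(mul(S(add(SZ, Z)), add(SSZ, Z)))
  →4  S(add(add(SSZ, Z), mul(add(SZ, Z), add(SSZ, Z))))
  →5  S(add(S(add(SZ, Z)), mul(add(SZ, Z), add(SSZ, Z))))
  →6  S(S(add(add(SZ, Z), mul(add(SZ, Z), add(SSZ, Z)))))
  →7  S(S(add(S(add(Z, Z)), mul(add(SZ, Z), add(SSZ, Z)))))
  →8  S(S(S(add(add(Z, Z), mul(add(SZ, Z), add(SSZ, Z))))))
  →9  S(S(S(add(Z, mul(add(SZ, Z), add(SSZ, Z))))))
  →10  S(S(S(mul(add(SZ, Z), add(SSZ, Z)))))
  →11  S(S(S(mul(S(add(Z, Z)), add(SSZ, Z)))))
  →12  S(S(S(add(add(SSZ, Z), mul(add(Z, Z), add(SSZ, Z))))))
  →13  S(S(S(add(S(add(SZ, Z)), mul(add(Z, Z), add(SSZ, Z))))))
  →14  S(S(S(S(add(add(SZ, Z), mul(add(Z, Z), add(SSZ, Z)))))))
  →15  S(S(S(S(add(S(add(Z, Z)), mul(add(Z, Z), add(SSZ, Z)))))))
  →16  S(S(S(S(S(add(add(Z, Z), mul(add(Z, Z), add(SSZ, Z))))))))
  →17  S(S(S(S(S(add(Z, mul(add(Z, Z), add(SSZ, Z))))))))
  →18  S(S(S(S(S(mul(add(Z, Z), add(SSZ, Z)))))))
  →19  S(S(S(S(S(mul(Z, add(SSZ, Z)))))))
  →20  S^5(Z)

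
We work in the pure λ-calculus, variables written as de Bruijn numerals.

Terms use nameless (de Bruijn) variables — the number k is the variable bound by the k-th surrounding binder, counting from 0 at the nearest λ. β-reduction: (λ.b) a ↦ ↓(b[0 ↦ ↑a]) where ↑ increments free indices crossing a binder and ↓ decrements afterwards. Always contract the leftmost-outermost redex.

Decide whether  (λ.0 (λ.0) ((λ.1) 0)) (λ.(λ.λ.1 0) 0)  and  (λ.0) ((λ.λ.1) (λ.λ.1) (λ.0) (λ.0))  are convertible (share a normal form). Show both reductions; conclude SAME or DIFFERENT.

Answer: DIFFERENT — A ⇓ λ.λ.1 0, B ⇓ λ.λ.0

Derivation:
Term A:
  start: (λ.0 (λ.0) ((λ.1) 0)) (λ.(λ.λ.1 0) 0)
  step 1: (λ.(λ.λ.1 0) 0) (λ.0) ((λ.λ.(λ.λ.1 0) 0) (λ.(λ.λ.1 0) 0))
  step 2: (λ.λ.1 0) (λ.0) ((λ.λ.(λ.λ.1 0) 0) (λ.(λ.λ.1 0) 0))
  step 3: (λ.(λ.0) 0) ((λ.λ.(λ.λ.1 0) 0) (λ.(λ.λ.1 0) 0))
  step 4: (λ.0) ((λ.λ.(λ.λ.1 0) 0) (λ.(λ.λ.1 0) 0))
  step 5: (λ.λ.(λ.λ.1 0) 0) (λ.(λ.λ.1 0) 0)
  step 6: λ.(λ.λ.1 0) 0
  step 7: λ.λ.1 0

Term B:
  start: (λ.0) ((λ.λ.1) (λ.λ.1) (λ.0) (λ.0))
  step 1: (λ.λ.1) (λ.λ.1) (λ.0) (λ.0)
  step 2: (λ.λ.λ.1) (λ.0) (λ.0)
  step 3: (λ.λ.1) (λ.0)
  step 4: λ.λ.0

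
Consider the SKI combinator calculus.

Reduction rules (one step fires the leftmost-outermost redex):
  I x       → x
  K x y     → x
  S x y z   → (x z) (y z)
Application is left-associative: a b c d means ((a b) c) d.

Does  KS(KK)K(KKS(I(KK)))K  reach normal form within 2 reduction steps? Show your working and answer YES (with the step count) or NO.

Answer: NO — after 2 steps the term is KK(KKS(I(KK))K), not yet normal

Reduction:
  start: KS(KK)K(KKS(I(KK)))K
  step 1: SK(KKS(I(KK)))K
  step 2: KK(KKS(I(KK))K)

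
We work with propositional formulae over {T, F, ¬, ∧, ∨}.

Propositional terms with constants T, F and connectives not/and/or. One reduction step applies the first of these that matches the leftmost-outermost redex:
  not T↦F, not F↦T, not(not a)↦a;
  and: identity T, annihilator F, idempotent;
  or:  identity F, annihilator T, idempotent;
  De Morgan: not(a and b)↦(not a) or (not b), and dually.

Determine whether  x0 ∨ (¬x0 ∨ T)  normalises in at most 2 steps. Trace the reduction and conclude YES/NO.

Answer: YES — reaches normal form T in 2 ≤ 2 steps

Derivation:
  start: x0 ∨ (¬x0 ∨ T)
  step 1: x0 ∨ T
  step 2: T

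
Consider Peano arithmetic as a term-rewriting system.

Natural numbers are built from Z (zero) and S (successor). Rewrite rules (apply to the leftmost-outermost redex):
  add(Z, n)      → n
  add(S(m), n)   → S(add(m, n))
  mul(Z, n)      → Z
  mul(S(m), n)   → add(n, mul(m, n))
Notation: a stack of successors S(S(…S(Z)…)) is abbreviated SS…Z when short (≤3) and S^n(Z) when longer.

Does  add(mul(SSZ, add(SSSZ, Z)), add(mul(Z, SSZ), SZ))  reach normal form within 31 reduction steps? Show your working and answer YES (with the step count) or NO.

Answer: YES — reaches normal form S^7(Z) in 28 ≤ 31 steps

Reduction:
  start: add(mul(SSZ, add(SSSZ, Z)), add(mul(Z, SSZ), SZ))
  →1  add(add(add(SSSZ, Z), mul(SZ, add(SSSZ, Z))), add(mul(Z, SSZ), SZ))
  →2  add(add(S(add(SSZ, Z)), mul(SZ, add(SSSZ, Z))), add(mul(Z, SSZ), SZ))
  →3  add(S(add(add(SSZ, Z), mul(SZ, add(SSSZ, Z)))), add(mul(Z, SSZ), SZ))
  →4  S(add(add(add(SSZ, Z), mul(SZ, add(SSSZ, Z))), add(mul(Z, SSZ), SZ)))
  →5  S(add(add(S(add(SZ, Z)), mul(SZ, add(SSSZ, Z))), add(mul(Z, SSZ), SZ)))
  →6  S(add(S(add(add(SZ, Z), mul(SZ, add(SSSZ, Z)))), add(mul(Z, SSZ), SZ)))
  →7  S(S(add(add(add(SZ, Z), mul(SZ, add(SSSZ, Z))), add(mul(Z, SSZ), SZ))))
  →8  S(S(add(add(S(add(Z, Z)), mul(SZ, add(SSSZ, Z))), add(mul(Z, SSZ), SZ))))
  →9  S(S(add(S(add(add(Z, Z), mul(SZ, add(SSSZ, Z)))), add(mul(Z, SSZ), SZ))))
  →10  S(S(S(add(add(add(Z, Z), mul(SZ, add(SSSZ, Z))), add(mul(Z, SSZ), SZ)))))
  →11  S(S(S(add(add(Z, mul(SZ, add(SSSZ, Z))), add(mul(Z, SSZ), SZ)))))
  →12  S(S(S(add(mul(SZ, add(SSSZ, Z)), add(mul(Z, SSZ), SZ)))))
  →13  S(S(S(add(add(add(SSSZ, Z), mul(Z, add(SSSZ, Z))), add(mul(Z, SSZ), SZ)))))
  →14  S(S(S(add(add(S(add(SSZ, Z)), mul(Z, add(SSSZ, Z))), add(mul(Z, SSZ), SZ)))))
  →15  S(S(S(add(S(add(add(SSZ, Z), mul(Z, add(SSSZ, Z)))), add(mul(Z, SSZ), SZ)))))
  →16  S(S(S(S(add(add(add(SSZ, Z), mul(Z, add(SSSZ, Z))), add(mul(Z, SSZ), SZ))))))
  →17  S(S(S(S(add(add(S(add(SZ, Z)), mul(Z, add(SSSZ, Z))), add(mul(Z, SSZ), SZ))))))
  →18  S(S(S(S(add(S(add(add(SZ, Z), mul(Z, add(SSSZ, Z)))), add(mul(Z, SSZ), SZ))))))
  →19  S(S(S(S(S(add(add(add(SZ, Z), mul(Z, add(SSSZ, Z))), add(mul(Z, SSZ), SZ)))))))
  →20  S(S(S(S(S(add(add(S(add(Z, Z)), mul(Z, add(SSSZ, Z))), add(mul(Z, SSZ), SZ)))))))
  →21  S(S(S(S(S(add(S(add(add(Z, Z), mul(Z, add(SSSZ, Z)))), add(mul(Z, SSZ), SZ)))))))
  →22  S(S(S(S(S(S(add(add(add(Z, Z), mul(Z, add(SSSZ, Z))), add(mul(Z, SSZ), SZ))))))))
  →23  S(S(S(S(S(S(add(add(Z, mul(Z, add(SSSZ, Z))), add(mul(Z, SSZ), SZ))))))))
  →24  S(S(S(S(S(S(add(mul(Z, add(SSSZ, Z)), add(mul(Z, SSZ), SZ))))))))
  →25  S(S(S(S(S(S(add(Z, add(mul(Z, SSZ), SZ))))))))
  →26  S(S(S(S(S(S(add(mul(Z, SSZ), SZ)))))))
  →27  S(S(S(S(S(S(add(Z, SZ)))))))
  →28  S^7(Z)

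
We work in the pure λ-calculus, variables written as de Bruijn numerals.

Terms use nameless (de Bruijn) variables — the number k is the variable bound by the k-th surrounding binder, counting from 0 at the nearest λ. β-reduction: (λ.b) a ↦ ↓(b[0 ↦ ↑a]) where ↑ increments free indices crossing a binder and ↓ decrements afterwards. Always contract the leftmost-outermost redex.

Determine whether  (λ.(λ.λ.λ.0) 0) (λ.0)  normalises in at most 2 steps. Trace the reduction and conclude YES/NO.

Answer: YES — reaches normal form λ.λ.0 in 2 ≤ 2 steps

Working:
  start: (λ.(λ.λ.λ.0) 0) (λ.0)
  [1] (λ.λ.λ.0) (λ.0)
  [2] λ.λ.0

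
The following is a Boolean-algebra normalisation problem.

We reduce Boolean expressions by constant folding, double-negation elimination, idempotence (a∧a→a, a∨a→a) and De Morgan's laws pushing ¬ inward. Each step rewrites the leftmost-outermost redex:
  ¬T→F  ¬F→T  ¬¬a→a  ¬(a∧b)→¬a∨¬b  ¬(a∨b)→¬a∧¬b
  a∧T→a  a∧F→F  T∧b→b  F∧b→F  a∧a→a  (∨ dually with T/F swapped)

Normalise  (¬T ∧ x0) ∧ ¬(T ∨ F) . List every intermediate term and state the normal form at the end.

Answer: normal form = F  (in 3 steps)

Reduction:
  start: (¬T ∧ x0) ∧ ¬(T ∨ F)
  →1  (F ∧ x0) ∧ ¬(T ∨ F)
  →2  F ∧ ¬(T ∨ F)
  →3  F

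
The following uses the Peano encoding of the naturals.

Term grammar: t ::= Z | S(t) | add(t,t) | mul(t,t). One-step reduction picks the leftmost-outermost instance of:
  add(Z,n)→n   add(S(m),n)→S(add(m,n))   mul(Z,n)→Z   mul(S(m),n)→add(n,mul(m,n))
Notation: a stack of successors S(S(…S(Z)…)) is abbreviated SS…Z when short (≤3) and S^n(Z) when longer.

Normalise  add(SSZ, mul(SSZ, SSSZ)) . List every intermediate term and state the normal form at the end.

  start: add(SSZ, mul(SSZ, SSSZ))
  →1  S(add(SZ, mul(SSZ, SSSZ)))
  →2  S(S(add(Z, mul(SSZ, SSSZ))))
  →3  S(S(mul(SSZ, SSSZ)))
  →4  S(S(add(SSSZ, mul(SZ, SSSZ))))
  →5  S(S(S(add(SSZ, mul(SZ, SSSZ)))))
  →6  S(S(S(S(add(SZ, mul(SZ, SSSZ))))))
  →7  S(S(S(S(S(add(Z, mul(SZ, SSSZ)))))))
  →8  S(S(S(S(S(mul(SZ, SSSZ))))))
  →9  S(S(S(S(S(add(SSSZ, mul(Z, SSSZ)))))))
  →10  S(S(S(S(S(S(add(SSZ, mul(Z, SSSZ))))))))
  →11  S(S(S(S(S(S(S(add(SZ, mul(Z, SSSZ)))))))))
  →12  S(S(S(S(S(S(S(S(add(Z, mul(Z, SSSZ))))))))))
  →13  S(S(S(S(S(S(S(S(mul(Z, SSSZ)))))))))
  →14  S^8(Z)

Answer: normal form = S^8(Z)  (in 14 steps)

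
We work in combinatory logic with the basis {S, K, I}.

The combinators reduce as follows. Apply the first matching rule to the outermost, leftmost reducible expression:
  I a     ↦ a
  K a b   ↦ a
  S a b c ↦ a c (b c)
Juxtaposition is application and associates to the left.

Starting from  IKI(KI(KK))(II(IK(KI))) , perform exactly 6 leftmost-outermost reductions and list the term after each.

  start: IKI(KI(KK))(II(IK(KI)))
  step 1: KI(KI(KK))(II(IK(KI)))
  step 2: I(II(IK(KI)))
  step 3: II(IK(KI))
  step 4: I(IK(KI))
  step 5: IK(KI)
  step 6: K(KI)

Answer: after 6 steps: K(KI)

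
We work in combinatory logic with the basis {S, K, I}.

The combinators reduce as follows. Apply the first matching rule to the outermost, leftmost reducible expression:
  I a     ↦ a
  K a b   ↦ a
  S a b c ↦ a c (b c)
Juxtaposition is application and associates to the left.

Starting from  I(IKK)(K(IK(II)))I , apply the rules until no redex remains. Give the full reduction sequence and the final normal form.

  start: I(IKK)(K(IK(II)))I
  →1  IKK(K(IK(II)))I
  →2  KK(K(IK(II)))I
  →3  KI

Answer: normal form = KI  (in 3 steps)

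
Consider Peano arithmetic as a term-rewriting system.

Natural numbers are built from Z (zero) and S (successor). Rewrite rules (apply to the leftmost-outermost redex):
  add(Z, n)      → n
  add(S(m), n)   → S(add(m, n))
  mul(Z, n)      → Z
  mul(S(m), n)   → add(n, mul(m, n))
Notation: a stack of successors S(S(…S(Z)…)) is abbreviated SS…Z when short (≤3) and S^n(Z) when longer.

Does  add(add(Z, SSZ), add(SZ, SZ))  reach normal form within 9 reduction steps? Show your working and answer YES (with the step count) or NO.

  start: add(add(Z, SSZ), add(SZ, SZ))
  →1  add(SSZ, add(SZ, SZ))
  →2  S(add(SZ, add(SZ, SZ)))
  →3  S(S(add(Z, add(SZ, SZ))))
  →4  S(S(add(SZ, SZ)))
  →5  S(S(S(add(Z, SZ))))
  →6  S^4(Z)

Answer: YES — reaches normal form S^4(Z) in 6 ≤ 9 steps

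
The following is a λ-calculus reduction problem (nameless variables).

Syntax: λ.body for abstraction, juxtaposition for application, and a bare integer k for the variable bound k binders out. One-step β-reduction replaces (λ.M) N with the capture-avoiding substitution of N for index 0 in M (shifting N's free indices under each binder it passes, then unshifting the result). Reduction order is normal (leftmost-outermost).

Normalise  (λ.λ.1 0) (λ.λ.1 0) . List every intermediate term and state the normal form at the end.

  start: (λ.λ.1 0) (λ.λ.1 0)
  step 1: λ.(λ.λ.1 0) 0
  step 2: λ.λ.1 0

Answer: normal form = λ.λ.1 0  (in 2 steps)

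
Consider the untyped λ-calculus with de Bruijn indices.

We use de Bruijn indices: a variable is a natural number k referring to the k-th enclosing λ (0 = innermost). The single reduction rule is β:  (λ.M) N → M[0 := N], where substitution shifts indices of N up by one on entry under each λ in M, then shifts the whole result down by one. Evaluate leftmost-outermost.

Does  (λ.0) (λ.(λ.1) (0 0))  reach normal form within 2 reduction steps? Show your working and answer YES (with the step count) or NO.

  start: (λ.0) (λ.(λ.1) (0 0))
  →1  λ.(λ.1) (0 0)
  →2  λ.0

Answer: YES — reaches normal form λ.0 in 2 ≤ 2 steps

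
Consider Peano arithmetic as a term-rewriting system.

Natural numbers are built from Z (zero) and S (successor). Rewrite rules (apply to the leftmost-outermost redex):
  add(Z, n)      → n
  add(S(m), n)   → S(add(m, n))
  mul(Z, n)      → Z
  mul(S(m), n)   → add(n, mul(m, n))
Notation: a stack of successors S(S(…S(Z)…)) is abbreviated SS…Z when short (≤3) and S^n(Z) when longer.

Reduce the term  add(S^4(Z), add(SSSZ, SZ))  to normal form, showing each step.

Answer: normal form = S^8(Z)  (in 9 steps)

Derivation:
  start: add(S^4(Z), add(SSSZ, SZ))
  step 1: S(add(SSSZ, add(SSSZ, SZ)))
  step 2: S(S(add(SSZ, add(SSSZ, SZ))))
  step 3: S(S(S(add(SZ, add(SSSZ, SZ)))))
  step 4: S(S(S(S(add(Z, add(SSSZ, SZ))))))
  step 5: S(S(S(S(add(SSSZ, SZ)))))
  step 6: S(S(S(S(S(add(SSZ, SZ))))))
  step 7: S(S(S(S(S(S(add(SZ, SZ)))))))
  step 8: S(S(S(S(S(S(S(add(Z, SZ))))))))
  step 9: S^8(Z)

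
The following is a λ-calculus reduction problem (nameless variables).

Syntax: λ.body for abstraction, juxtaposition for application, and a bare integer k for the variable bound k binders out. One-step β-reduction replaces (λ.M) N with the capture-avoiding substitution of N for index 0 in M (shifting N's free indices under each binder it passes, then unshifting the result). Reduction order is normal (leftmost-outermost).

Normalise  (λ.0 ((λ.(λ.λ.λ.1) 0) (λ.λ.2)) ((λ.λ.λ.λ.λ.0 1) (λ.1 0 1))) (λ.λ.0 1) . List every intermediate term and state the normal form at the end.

  start: (λ.0 ((λ.(λ.λ.λ.1) 0) (λ.λ.2)) ((λ.λ.λ.λ.λ.0 1) (λ.1 0 1))) (λ.λ.0 1)
  step 1: (λ.λ.0 1) ((λ.(λ.λ.λ.1) 0) (λ.λ.λ.λ.0 1)) ((λ.λ.λ.λ.λ.0 1) (λ.(λ.λ.0 1) 0 (λ.λ.0 1)))
  step 2: (λ.0 ((λ.(λ.λ.λ.1) 0) (λ.λ.λ.λ.0 1))) ((λ.λ.λ.λ.λ.0 1) (λ.(λ.λ.0 1) 0 (λ.λ.0 1)))
  step 3: (λ.λ.λ.λ.λ.0 1) (λ.(λ.λ.0 1) 0 (λ.λ.0 1)) ((λ.(λ.λ.λ.1) 0) (λ.λ.λ.λ.0 1))
  step 4: (λ.λ.λ.λ.0 1) ((λ.(λ.λ.λ.1) 0) (λ.λ.λ.λ.0 1))
  step 5: λ.λ.λ.0 1

Answer: normal form = λ.λ.λ.0 1  (in 5 steps)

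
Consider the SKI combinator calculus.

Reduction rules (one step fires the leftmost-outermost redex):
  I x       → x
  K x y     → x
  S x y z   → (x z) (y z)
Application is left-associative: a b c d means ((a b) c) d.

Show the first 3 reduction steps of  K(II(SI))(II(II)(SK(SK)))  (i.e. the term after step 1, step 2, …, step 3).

Answer: after 3 steps: SI

Working:
  start: K(II(SI))(II(II)(SK(SK)))
  →1  II(SI)
  →2  I(SI)
  →3  SI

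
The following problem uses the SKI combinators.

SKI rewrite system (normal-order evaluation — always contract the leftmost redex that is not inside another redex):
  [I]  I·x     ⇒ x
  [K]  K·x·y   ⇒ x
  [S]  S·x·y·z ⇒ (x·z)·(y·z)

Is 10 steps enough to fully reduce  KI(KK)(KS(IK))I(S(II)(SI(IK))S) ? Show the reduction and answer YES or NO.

Answer: YES — reaches normal form SI(S(S(KS))) in 9 ≤ 10 steps

Reduction:
  start: KI(KK)(KS(IK))I(S(II)(SI(IK))S)
  →1  I(KS(IK))I(S(II)(SI(IK))S)
  →2  KS(IK)I(S(II)(SI(IK))S)
  →3  SI(S(II)(SI(IK))S)
  →4  SI(IIS(SI(IK)S))
  →5  SI(IS(SI(IK)S))
  →6  SI(S(SI(IK)S))
  →7  SI(S(IS(IKS)))
  →8  SI(S(S(IKS)))
  →9  SI(S(S(KS)))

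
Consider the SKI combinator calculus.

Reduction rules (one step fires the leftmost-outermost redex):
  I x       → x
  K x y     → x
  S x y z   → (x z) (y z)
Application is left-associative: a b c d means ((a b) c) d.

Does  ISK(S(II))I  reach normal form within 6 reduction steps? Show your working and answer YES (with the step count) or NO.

Answer: YES — reaches normal form I in 3 ≤ 6 steps

Working:
  start: ISK(S(II))I
  [1] SK(S(II))I
  [2] KI(S(II)I)
  [3] I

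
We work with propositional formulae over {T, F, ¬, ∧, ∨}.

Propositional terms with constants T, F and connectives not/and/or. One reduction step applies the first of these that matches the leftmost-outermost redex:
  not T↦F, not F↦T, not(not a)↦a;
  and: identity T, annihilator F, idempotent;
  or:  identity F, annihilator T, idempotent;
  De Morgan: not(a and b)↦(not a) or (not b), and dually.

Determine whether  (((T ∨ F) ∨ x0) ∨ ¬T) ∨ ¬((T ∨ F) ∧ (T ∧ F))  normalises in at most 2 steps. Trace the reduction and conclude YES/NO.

Answer: NO — after 2 steps the term is (T ∨ ¬T) ∨ ¬((T ∨ F) ∧ (T ∧ F)), not yet normal

Working:
  start: (((T ∨ F) ∨ x0) ∨ ¬T) ∨ ¬((T ∨ F) ∧ (T ∧ F))
  →1  ((T ∨ x0) ∨ ¬T) ∨ ¬((T ∨ F) ∧ (T ∧ F))
  →2  (T ∨ ¬T) ∨ ¬((T ∨ F) ∧ (T ∧ F))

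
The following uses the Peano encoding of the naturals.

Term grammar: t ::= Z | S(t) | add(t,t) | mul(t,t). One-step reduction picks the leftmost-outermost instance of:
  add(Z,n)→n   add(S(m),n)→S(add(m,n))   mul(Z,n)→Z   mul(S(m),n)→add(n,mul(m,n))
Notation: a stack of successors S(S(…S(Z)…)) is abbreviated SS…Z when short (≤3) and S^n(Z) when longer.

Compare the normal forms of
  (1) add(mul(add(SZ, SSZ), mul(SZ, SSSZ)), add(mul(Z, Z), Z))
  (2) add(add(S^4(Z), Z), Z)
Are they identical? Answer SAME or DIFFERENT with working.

Term A:
  start: add(mul(add(SZ, SSZ), mul(SZ, SSSZ)), add(mul(Z, Z), Z))
  step 1: add(mul(S(add(Z, SSZ)), mul(SZ, SSSZ)), add(mul(Z, Z), Z))
  step 2: add(add(mul(SZ, SSSZ), mul(add(Z, SSZ), mul(SZ, SSSZ))), add(mul(Z, Z), Z))
  step 3: add(add(add(SSSZ, mul(Z, SSSZ)), mul(add(Z, SSZ), mul(SZ, SSSZ))), add(mul(Z, Z), Z))
  step 4: add(add(S(add(SSZ, mul(Z, SSSZ))), mul(add(Z, SSZ), mul(SZ, SSSZ))), add(mul(Z, Z), Z))
  step 5: add(S(add(add(SSZ, mul(Z, SSSZ)), mul(add(Z, SSZ), mul(SZ, SSSZ)))), add(mul(Z, Z), Z))
  step 6: S(add(add(add(SSZ, mul(Z, SSSZ)), mul(add(Z, SSZ), mul(SZ, SSSZ))), add(mul(Z, Z), Z)))
  step 7: S(add(add(S(add(SZ, mul(Z, SSSZ))), mul(add(Z, SSZ), mul(SZ, SSSZ))), add(mul(Z, Z), Z)))
  step 8: S(add(S(add(add(SZ, mul(Z, SSSZ)), mul(add(Z, SSZ), mul(SZ, SSSZ)))), add(mul(Z, Z), Z)))
  step 9: S(S(add(add(add(SZ, mul(Z, SSSZ)), mul(add(Z, SSZ), mul(SZ, SSSZ))), add(mul(Z, Z), Z))))
  step 10: S(S(add(add(S(add(Z, mul(Z, SSSZ))), mul(add(Z, SSZ), mul(SZ, SSSZ))), add(mul(Z, Z), Z))))
  step 11: S(S(add(S(add(add(Z, mul(Z, SSSZ)), mul(add(Z, SSZ), mul(SZ, SSSZ)))), add(mul(Z, Z), Z))))
  step 12: S(S(S(add(add(add(Z, mul(Z, SSSZ)), mul(add(Z, SSZ), mul(SZ, SSSZ))), add(mul(Z, Z), Z)))))
  step 13: S(S(S(add(add(mul(Z, SSSZ), mul(add(Z, SSZ), mul(SZ, SSSZ))), add(mul(Z, Z), Z)))))
  step 14: S(S(S(add(add(Z, mul(add(Z, SSZ), mul(SZ, SSSZ))), add(mul(Z, Z), Z)))))
  step 15: S(S(S(add(mul(add(Z, SSZ), mul(SZ, SSSZ)), add(mul(Z, Z), Z)))))
  step 16: S(S(S(add(mul(SSZ, mul(SZ, SSSZ)), add(mul(Z, Z), Z)))))
  step 17: S(S(S(add(add(mul(SZ, SSSZ), mul(SZ, mul(SZ, SSSZ))), add(mul(Z, Z), Z)))))
  step 18: S(S(S(add(add(add(SSSZ, mul(Z, SSSZ)), mul(SZ, mul(SZ, SSSZ))), add(mul(Z, Z), Z)))))
  step 19: S(S(S(add(add(S(add(SSZ, mul(Z, SSSZ))), mul(SZ, mul(SZ, SSSZ))), add(mul(Z, Z), Z)))))
  step 20: S(S(S(add(S(add(add(SSZ, mul(Z, SSSZ)), mul(SZ, mul(SZ, SSSZ)))), add(mul(Z, Z), Z)))))
  step 21: S(S(S(S(add(add(add(SSZ, mul(Z, SSSZ)), mul(SZ, mul(SZ, SSSZ))), add(mul(Z, Z), Z))))))
  step 22: S(S(S(S(add(add(S(add(SZ, mul(Z, SSSZ))), mul(SZ, mul(SZ, SSSZ))), add(mul(Z, Z), Z))))))
  step 23: S(S(S(S(add(S(add(add(SZ, mul(Z, SSSZ)), mul(SZ, mul(SZ, SSSZ)))), add(mul(Z, Z), Z))))))
  step 24: S(S(S(S(S(add(add(add(SZ, mul(Z, SSSZ)), mul(SZ, mul(SZ, SSSZ))), add(mul(Z, Z), Z)))))))
  step 25: S(S(S(S(S(add(add(S(add(Z, mul(Z, SSSZ))), mul(SZ, mul(SZ, SSSZ))), add(mul(Z, Z), Z)))))))
  step 26: S(S(S(S(S(add(S(add(add(Z, mul(Z, SSSZ)), mul(SZ, mul(SZ, SSSZ)))), add(mul(Z, Z), Z)))))))
  step 27: S(S(S(S(S(S(add(add(add(Z, mul(Z, SSSZ)), mul(SZ, mul(SZ, SSSZ))), add(mul(Z, Z), Z))))))))
  step 28: S(S(S(S(S(S(add(add(mul(Z, SSSZ), mul(SZ, mul(SZ, SSSZ))), add(mul(Z, Z), Z))))))))
  step 29: S(S(S(S(S(S(add(add(Z, mul(SZ, mul(SZ, SSSZ))), add(mul(Z, Z), Z))))))))
  step 30: S(S(S(S(S(S(add(mul(SZ, mul(SZ, SSSZ)), add(mul(Z, Z), Z))))))))
  step 31: S(S(S(S(S(S(add(add(mul(SZ, SSSZ), mul(Z, mul(SZ, SSSZ))), add(mul(Z, Z), Z))))))))
  step 32: S(S(S(S(S(S(add(add(add(SSSZ, mul(Z, SSSZ)), mul(Z, mul(SZ, SSSZ))), add(mul(Z, Z), Z))))))))
  step 33: S(S(S(S(S(S(add(add(S(add(SSZ, mul(Z, SSSZ))), mul(Z, mul(SZ, SSSZ))), add(mul(Z, Z), Z))))))))
  step 34: S(S(S(S(S(S(add(S(add(add(SSZ, mul(Z, SSSZ)), mul(Z, mul(SZ, SSSZ)))), add(mul(Z, Z), Z))))))))
  step 35: S(S(S(S(S(S(S(add(add(add(SSZ, mul(Z, SSSZ)), mul(Z, mul(SZ, SSSZ))), add(mul(Z, Z), Z)))))))))
  step 36: S(S(S(S(S(S(S(add(add(S(add(SZ, mul(Z, SSSZ))), mul(Z, mul(SZ, SSSZ))), add(mul(Z, Z), Z)))))))))
  step 37: S(S(S(S(S(S(S(add(S(add(add(SZ, mul(Z, SSSZ)), mul(Z, mul(SZ, SSSZ)))), add(mul(Z, Z), Z)))))))))
  step 38: S(S(S(S(S(S(S(S(add(add(add(SZ, mul(Z, SSSZ)), mul(Z, mul(SZ, SSSZ))), add(mul(Z, Z), Z))))))))))
  step 39: S(S(S(S(S(S(S(S(add(add(S(add(Z, mul(Z, SSSZ))), mul(Z, mul(SZ, SSSZ))), add(mul(Z, Z), Z))))))))))
  step 40: S(S(S(S(S(S(S(S(add(S(add(add(Z, mul(Z, SSSZ)), mul(Z, mul(SZ, SSSZ)))), add(mul(Z, Z), Z))))))))))
  step 41: S(S(S(S(S(S(S(S(S(add(add(add(Z, mul(Z, SSSZ)), mul(Z, mul(SZ, SSSZ))), add(mul(Z, Z), Z)))))))))))
  step 42: S(S(S(S(S(S(S(S(S(add(add(mul(Z, SSSZ), mul(Z, mul(SZ, SSSZ))), add(mul(Z, Z), Z)))))))))))
  step 43: S(S(S(S(S(S(S(S(S(add(add(Z, mul(Z, mul(SZ, SSSZ))), add(mul(Z, Z), Z)))))))))))
  step 44: S(S(S(S(S(S(S(S(S(add(mul(Z, mul(SZ, SSSZ)), add(mul(Z, Z), Z)))))))))))
  step 45: S(S(S(S(S(S(S(S(S(add(Z, add(mul(Z, Z), Z)))))))))))
  step 46: S(S(S(S(S(S(S(S(S(add(mul(Z, Z), Z))))))))))
  step 47: S(S(S(S(S(S(S(S(S(add(Z, Z))))))))))
  step 48: S^9(Z)

Term B:
  start: add(add(S^4(Z), Z), Z)
  step 1: add(S(add(SSSZ, Z)), Z)
  step 2: S(add(add(SSSZ, Z), Z))
  step 3: S(add(S(add(SSZ, Z)), Z))
  step 4: S(S(add(add(SSZ, Z), Z)))
  step 5: S(S(add(S(add(SZ, Z)), Z)))
  step 6: S(S(S(add(add(SZ, Z), Z))))
  step 7: S(S(S(add(S(add(Z, Z)), Z))))
  step 8: S(S(S(S(add(add(Z, Z), Z)))))
  step 9: S(S(S(S(add(Z, Z)))))
  step 10: S^4(Z)

Answer: DIFFERENT — A ⇓ S^9(Z), B ⇓ S^4(Z)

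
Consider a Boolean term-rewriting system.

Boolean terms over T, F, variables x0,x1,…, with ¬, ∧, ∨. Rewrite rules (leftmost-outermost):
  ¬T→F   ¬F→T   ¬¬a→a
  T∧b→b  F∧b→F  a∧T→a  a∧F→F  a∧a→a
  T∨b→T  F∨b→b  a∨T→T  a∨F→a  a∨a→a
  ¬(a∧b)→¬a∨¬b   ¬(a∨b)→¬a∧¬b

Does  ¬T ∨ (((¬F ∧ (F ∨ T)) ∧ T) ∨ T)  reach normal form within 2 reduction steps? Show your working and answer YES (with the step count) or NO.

  start: ¬T ∨ (((¬F ∧ (F ∨ T)) ∧ T) ∨ T)
  [1] F ∨ (((¬F ∧ (F ∨ T)) ∧ T) ∨ T)
  [2] ((¬F ∧ (F ∨ T)) ∧ T) ∨ T

Answer: NO — after 2 steps the term is ((¬F ∧ (F ∨ T)) ∧ T) ∨ T, not yet normal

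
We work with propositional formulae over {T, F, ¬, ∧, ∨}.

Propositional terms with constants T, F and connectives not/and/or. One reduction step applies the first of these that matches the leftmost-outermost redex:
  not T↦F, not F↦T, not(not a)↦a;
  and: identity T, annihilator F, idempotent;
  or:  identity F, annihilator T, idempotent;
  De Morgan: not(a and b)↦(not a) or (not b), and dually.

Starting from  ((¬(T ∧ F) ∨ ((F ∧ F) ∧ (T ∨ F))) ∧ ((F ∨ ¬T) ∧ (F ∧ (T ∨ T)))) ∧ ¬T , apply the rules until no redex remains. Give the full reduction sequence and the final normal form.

  start: ((¬(T ∧ F) ∨ ((F ∧ F) ∧ (T ∨ F))) ∧ ((F ∨ ¬T) ∧ (F ∧ (T ∨ T)))) ∧ ¬T
  step 1: (((¬T ∨ ¬F) ∨ ((F ∧ F) ∧ (T ∨ F))) ∧ ((F ∨ ¬T) ∧ (F ∧ (T ∨ T)))) ∧ ¬T
  step 2: (((F ∨ ¬F) ∨ ((F ∧ F) ∧ (T ∨ F))) ∧ ((F ∨ ¬T) ∧ (F ∧ (T ∨ T)))) ∧ ¬T
  step 3: ((¬F ∨ ((F ∧ F) ∧ (T ∨ F))) ∧ ((F ∨ ¬T) ∧ (F ∧ (T ∨ T)))) ∧ ¬T
  step 4: ((T ∨ ((F ∧ F) ∧ (T ∨ F))) ∧ ((F ∨ ¬T) ∧ (F ∧ (T ∨ T)))) ∧ ¬T
  step 5: (T ∧ ((F ∨ ¬T) ∧ (F ∧ (T ∨ T)))) ∧ ¬T
  step 6: ((F ∨ ¬T) ∧ (F ∧ (T ∨ T))) ∧ ¬T
  step 7: (¬T ∧ (F ∧ (T ∨ T))) ∧ ¬T
  step 8: (F ∧ (F ∧ (T ∨ T))) ∧ ¬T
  step 9: F ∧ ¬T
  step 10: F

Answer: normal form = F  (in 10 steps)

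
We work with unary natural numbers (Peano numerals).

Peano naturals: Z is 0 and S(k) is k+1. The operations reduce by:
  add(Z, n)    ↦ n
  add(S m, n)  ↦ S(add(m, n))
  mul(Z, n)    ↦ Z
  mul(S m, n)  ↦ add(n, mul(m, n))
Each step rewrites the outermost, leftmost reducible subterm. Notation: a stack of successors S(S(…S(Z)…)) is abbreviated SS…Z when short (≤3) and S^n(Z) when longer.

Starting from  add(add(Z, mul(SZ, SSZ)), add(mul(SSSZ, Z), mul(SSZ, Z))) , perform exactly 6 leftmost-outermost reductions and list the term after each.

  start: add(add(Z, mul(SZ, SSZ)), add(mul(SSSZ, Z), mul(SSZ, Z)))
  →1  add(mul(SZ, SSZ), add(mul(SSSZ, Z), mul(SSZ, Z)))
  →2  add(add(SSZ, mul(Z, SSZ)), add(mul(SSSZ, Z), mul(SSZ, Z)))
  →3  add(S(add(SZ, mul(Z, SSZ))), add(mul(SSSZ, Z), mul(SSZ, Z)))
  →4  S(add(add(SZ, mul(Z, SSZ)), add(mul(SSSZ, Z), mul(SSZ, Z))))
  →5  S(add(S(add(Z, mul(Z, SSZ))), add(mul(SSSZ, Z), mul(SSZ, Z))))
  →6  S(S(add(add(Z, mul(Z, SSZ)), add(mul(SSSZ, Z), mul(SSZ, Z)))))

Answer: after 6 steps: S(S(add(add(Z, mul(Z, SSZ)), add(mul(SSSZ, Z), mul(SSZ, Z)))))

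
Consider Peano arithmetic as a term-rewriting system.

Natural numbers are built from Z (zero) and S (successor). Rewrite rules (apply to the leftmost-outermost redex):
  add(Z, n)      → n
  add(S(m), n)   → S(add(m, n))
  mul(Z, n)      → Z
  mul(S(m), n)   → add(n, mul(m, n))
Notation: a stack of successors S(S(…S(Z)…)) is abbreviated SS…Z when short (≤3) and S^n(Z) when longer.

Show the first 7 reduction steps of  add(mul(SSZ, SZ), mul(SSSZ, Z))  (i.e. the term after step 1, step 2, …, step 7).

  start: add(mul(SSZ, SZ), mul(SSSZ, Z))
  [1] add(add(SZ, mul(SZ, SZ)), mul(SSSZ, Z))
  [2] add(S(add(Z, mul(SZ, SZ))), mul(SSSZ, Z))
  [3] S(add(add(Z, mul(SZ, SZ)), mul(SSSZ, Z)))
  [4] S(add(mul(SZ, SZ), mul(SSSZ, Z)))
  [5] S(add(add(SZ, mul(Z, SZ)), mul(SSSZ, Z)))
  [6] S(add(S(add(Z, mul(Z, SZ))), mul(SSSZ, Z)))
  [7] S(S(add(add(Z, mul(Z, SZ)), mul(SSSZ, Z))))

Answer: after 7 steps: S(S(add(add(Z, mul(Z, SZ)), mul(SSSZ, Z))))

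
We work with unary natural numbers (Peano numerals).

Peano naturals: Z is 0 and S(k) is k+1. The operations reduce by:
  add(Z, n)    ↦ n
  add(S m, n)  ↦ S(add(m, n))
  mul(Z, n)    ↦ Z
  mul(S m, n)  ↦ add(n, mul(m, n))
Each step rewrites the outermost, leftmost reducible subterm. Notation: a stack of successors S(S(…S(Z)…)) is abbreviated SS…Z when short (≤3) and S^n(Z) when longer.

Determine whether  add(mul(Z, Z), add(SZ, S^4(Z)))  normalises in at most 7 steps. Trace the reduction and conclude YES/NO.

  start: add(mul(Z, Z), add(SZ, S^4(Z)))
  →1  add(Z, add(SZ, S^4(Z)))
  →2  add(SZ, S^4(Z))
  →3  S(add(Z, S^4(Z)))
  →4  S^5(Z)

Answer: YES — reaches normal form S^5(Z) in 4 ≤ 7 steps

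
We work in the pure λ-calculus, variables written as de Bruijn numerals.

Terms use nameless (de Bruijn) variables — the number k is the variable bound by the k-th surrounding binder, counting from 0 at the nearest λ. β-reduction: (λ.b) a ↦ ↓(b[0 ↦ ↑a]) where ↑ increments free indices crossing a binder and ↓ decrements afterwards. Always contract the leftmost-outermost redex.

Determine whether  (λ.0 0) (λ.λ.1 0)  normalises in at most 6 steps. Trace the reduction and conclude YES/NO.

Answer: YES — reaches normal form λ.λ.1 0 in 3 ≤ 6 steps

Reduction:
  start: (λ.0 0) (λ.λ.1 0)
  [1] (λ.λ.1 0) (λ.λ.1 0)
  [2] λ.(λ.λ.1 0) 0
  [3] λ.λ.1 0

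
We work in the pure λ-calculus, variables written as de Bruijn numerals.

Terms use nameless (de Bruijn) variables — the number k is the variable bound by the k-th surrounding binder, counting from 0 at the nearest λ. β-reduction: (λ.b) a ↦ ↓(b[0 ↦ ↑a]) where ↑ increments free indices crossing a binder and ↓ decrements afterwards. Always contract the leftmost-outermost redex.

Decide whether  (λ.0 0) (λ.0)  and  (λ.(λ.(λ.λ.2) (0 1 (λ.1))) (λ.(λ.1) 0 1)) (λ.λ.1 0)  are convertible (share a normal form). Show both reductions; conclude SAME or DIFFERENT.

Term A:
  start: (λ.0 0) (λ.0)
  step 1: (λ.0) (λ.0)
  step 2: λ.0

Term B:
  start: (λ.(λ.(λ.λ.2) (0 1 (λ.1))) (λ.(λ.1) 0 1)) (λ.λ.1 0)
  step 1: (λ.(λ.λ.2) (0 (λ.λ.1 0) (λ.1))) (λ.(λ.1) 0 (λ.λ.1 0))
  step 2: (λ.λ.λ.(λ.1) 0 (λ.λ.1 0)) ((λ.(λ.1) 0 (λ.λ.1 0)) (λ.λ.1 0) (λ.λ.(λ.1) 0 (λ.λ.1 0)))
  step 3: λ.λ.(λ.1) 0 (λ.λ.1 0)
  step 4: λ.λ.0 (λ.λ.1 0)

Answer: DIFFERENT — A ⇓ λ.0, B ⇓ λ.λ.0 (λ.λ.1 0)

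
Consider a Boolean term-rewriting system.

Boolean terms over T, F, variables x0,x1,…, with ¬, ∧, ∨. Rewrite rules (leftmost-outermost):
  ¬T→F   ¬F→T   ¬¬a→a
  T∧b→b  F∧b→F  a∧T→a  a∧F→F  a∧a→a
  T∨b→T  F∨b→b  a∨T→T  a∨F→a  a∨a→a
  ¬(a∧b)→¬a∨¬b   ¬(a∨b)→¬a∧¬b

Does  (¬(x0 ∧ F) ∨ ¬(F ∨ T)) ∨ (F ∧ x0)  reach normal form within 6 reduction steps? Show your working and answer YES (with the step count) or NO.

Answer: YES — reaches normal form T in 5 ≤ 6 steps

Derivation:
  start: (¬(x0 ∧ F) ∨ ¬(F ∨ T)) ∨ (F ∧ x0)
  [1] ((¬x0 ∨ ¬F) ∨ ¬(F ∨ T)) ∨ (F ∧ x0)
  [2] ((¬x0 ∨ T) ∨ ¬(F ∨ T)) ∨ (F ∧ x0)
  [3] (T ∨ ¬(F ∨ T)) ∨ (F ∧ x0)
  [4] T ∨ (F ∧ x0)
  [5] T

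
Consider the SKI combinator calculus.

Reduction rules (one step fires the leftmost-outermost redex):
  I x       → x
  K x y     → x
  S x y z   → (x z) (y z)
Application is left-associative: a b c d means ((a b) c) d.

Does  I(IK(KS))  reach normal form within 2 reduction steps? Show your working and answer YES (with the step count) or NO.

Answer: YES — reaches normal form K(KS) in 2 ≤ 2 steps

Reduction:
  start: I(IK(KS))
  step 1: IK(KS)
  step 2: K(KS)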